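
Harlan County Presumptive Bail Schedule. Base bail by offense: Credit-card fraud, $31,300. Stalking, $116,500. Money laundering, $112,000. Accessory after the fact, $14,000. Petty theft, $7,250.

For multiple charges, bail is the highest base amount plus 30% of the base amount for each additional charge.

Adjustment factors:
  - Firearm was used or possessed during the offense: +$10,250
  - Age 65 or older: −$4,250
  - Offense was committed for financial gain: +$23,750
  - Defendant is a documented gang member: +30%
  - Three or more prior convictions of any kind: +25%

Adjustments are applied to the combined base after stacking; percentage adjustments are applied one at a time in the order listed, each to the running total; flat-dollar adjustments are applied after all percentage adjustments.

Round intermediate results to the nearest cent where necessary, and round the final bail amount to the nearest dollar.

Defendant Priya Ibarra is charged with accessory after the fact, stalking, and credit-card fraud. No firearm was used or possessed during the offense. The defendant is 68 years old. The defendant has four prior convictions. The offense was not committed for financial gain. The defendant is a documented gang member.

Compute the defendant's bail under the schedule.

$207,146

Base amounts from the schedule: accessory after the fact $14,000; stalking $116,500; credit-card fraud $31,300.
Stacking rule: highest base plus 30% of each additional charge. Highest is stalking at $116,500. Additional: $14,000 × 30% = $4,200; $31,300 × 30% = $9,390. Combined base = $116,500 + $13,590 = $130,090.
Defendant is a documented gang member (+30%): $130,090 × 1.3 = $169,117.
Three or more prior convictions of any kind (+25%): $169,117 × 1.25 = $211,396.25.
Age 65 or older (−$4,250 flat): $211,396.25 − $4,250 = $207,146.25.
Rounded to the nearest dollar: $207,146.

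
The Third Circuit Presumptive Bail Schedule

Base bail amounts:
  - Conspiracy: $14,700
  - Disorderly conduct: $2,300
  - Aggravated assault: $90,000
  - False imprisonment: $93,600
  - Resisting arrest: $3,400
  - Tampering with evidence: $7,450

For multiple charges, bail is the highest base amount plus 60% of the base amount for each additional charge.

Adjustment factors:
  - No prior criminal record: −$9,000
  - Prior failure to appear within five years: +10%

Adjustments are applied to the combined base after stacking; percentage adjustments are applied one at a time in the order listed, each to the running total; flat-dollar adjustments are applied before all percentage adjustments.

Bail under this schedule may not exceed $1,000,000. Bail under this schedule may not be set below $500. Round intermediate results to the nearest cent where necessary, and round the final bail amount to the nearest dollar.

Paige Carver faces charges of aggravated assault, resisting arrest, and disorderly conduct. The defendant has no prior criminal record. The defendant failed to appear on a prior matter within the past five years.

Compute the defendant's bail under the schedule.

Base amounts from the schedule: aggravated assault $90,000; resisting arrest $3,400; disorderly conduct $2,300.
Stacking rule: highest base plus 60% of each additional charge. Highest is aggravated assault at $90,000. Additional: $3,400 × 60% = $2,040; $2,300 × 60% = $1,380. Combined base = $90,000 + $3,420 = $93,420.
No prior criminal record (−$9,000 flat): $93,420 − $9,000 = $84,420.
Prior failure to appear within five years (+10%): $84,420 × 1.1 = $92,862.
$92,862 is within the $1,000,000 maximum.
$92,862 is at or above the $500 minimum.

$92,862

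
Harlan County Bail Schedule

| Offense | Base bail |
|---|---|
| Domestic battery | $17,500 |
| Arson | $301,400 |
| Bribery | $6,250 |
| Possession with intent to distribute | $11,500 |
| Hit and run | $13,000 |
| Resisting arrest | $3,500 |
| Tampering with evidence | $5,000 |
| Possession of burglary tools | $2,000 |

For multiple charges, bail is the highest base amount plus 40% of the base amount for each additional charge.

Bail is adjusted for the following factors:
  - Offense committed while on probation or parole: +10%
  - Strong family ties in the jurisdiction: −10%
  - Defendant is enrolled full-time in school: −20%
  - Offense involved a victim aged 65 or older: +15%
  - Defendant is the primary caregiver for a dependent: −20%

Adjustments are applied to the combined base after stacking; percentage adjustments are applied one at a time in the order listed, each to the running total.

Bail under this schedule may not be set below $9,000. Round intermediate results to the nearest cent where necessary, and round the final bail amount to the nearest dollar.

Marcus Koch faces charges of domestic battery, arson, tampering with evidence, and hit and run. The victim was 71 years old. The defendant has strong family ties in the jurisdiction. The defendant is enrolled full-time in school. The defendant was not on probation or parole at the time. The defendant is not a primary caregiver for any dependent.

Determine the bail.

Base amounts from the schedule: domestic battery $17,500; arson $301,400; tampering with evidence $5,000; hit and run $13,000.
Stacking rule: highest base plus 40% of each additional charge. Highest is arson at $301,400. Additional: $17,500 × 40% = $7,000; $5,000 × 40% = $2,000; $13,000 × 40% = $5,200. Combined base = $301,400 + $14,200 = $315,600.
Strong family ties in the jurisdiction (−10%): $315,600 × 0.9 = $284,040.
Defendant is enrolled full-time in school (−20%): $284,040 × 0.8 = $227,232.
Offense involved a victim aged 65 or older (+15%): $227,232 × 1.15 = $261,316.80.
$261,316.80 is at or above the $9,000 minimum.
Rounded to the nearest dollar: $261,317.

$261,317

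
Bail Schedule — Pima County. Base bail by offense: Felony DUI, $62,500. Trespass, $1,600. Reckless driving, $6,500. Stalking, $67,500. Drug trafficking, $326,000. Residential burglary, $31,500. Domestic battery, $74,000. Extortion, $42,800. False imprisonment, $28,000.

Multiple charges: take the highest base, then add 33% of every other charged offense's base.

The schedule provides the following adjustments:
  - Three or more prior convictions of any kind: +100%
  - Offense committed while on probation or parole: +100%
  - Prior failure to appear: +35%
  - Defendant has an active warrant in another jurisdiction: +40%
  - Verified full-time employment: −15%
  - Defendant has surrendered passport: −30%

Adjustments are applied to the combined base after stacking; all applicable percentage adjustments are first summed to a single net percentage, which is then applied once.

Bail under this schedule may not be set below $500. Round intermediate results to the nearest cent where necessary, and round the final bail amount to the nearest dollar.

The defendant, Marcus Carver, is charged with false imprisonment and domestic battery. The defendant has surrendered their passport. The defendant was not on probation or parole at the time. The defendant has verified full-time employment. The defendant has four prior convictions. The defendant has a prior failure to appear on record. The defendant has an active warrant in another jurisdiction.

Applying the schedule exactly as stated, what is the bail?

Base amounts from the schedule: false imprisonment $28,000; domestic battery $74,000.
Stacking rule: highest base plus 33% of each additional charge. Highest is domestic battery at $74,000. Additional: $28,000 × 33% = $9,240. Combined base = $74,000 + $9,240 = $83,240.
Net percentage adjustment: +100% +35% +40% −15% −30% = +130%. $83,240 × 2.3 = $191,452.
$191,452 is at or above the $500 minimum.

$191,452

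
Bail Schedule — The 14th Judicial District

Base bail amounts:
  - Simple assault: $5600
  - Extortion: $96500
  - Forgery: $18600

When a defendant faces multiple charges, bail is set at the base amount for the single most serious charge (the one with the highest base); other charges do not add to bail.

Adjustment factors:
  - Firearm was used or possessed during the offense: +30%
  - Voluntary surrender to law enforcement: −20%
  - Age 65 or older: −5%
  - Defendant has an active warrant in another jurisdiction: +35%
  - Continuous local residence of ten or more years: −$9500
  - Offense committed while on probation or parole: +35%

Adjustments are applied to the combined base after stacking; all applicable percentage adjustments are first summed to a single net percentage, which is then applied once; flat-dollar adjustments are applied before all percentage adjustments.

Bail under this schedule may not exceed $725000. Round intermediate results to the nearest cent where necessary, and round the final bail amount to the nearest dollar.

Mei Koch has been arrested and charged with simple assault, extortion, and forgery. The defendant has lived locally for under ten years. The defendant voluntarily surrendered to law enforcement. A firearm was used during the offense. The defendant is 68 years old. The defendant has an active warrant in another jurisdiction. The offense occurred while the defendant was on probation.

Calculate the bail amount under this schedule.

$168875

Base amounts from the schedule: simple assault $5600; extortion $96500; forgery $18600.
Stacking rule: use the highest base only. Highest is extortion at $96500. Combined base = $96500.
Net percentage adjustment: +30% −20% −5% +35% +35% = +75%. $96500 × 1.75 = $168875.
$168875 is within the $725000 maximum.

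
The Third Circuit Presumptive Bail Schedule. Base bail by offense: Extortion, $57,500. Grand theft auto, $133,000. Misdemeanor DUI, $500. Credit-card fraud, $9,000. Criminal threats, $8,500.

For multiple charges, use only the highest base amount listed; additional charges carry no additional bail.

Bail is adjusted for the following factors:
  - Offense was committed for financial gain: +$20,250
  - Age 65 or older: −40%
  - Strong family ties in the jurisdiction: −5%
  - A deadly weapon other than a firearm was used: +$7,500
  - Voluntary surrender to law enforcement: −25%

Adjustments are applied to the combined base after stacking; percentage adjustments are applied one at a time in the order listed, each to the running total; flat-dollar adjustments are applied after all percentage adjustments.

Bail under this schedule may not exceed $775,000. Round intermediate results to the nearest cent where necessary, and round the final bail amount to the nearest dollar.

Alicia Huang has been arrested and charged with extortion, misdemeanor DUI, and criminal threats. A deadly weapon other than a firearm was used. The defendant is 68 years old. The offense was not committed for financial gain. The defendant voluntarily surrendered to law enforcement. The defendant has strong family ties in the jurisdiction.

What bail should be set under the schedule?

Base amounts from the schedule: extortion $57,500; misdemeanor DUI $500; criminal threats $8,500.
Stacking rule: use the highest base only. Highest is extortion at $57,500. Combined base = $57,500.
Age 65 or older (−40%): $57,500 × 0.6 = $34,500.
Strong family ties in the jurisdiction (−5%): $34,500 × 0.95 = $32,775.
Voluntary surrender to law enforcement (−25%): $32,775 × 0.75 = $24,581.25.
A deadly weapon other than a firearm was used (+$7,500 flat): $24,581.25 + $7,500 = $32,081.25.
$32,081.25 is within the $775,000 maximum.
Rounded to the nearest dollar: $32,081.

$32,081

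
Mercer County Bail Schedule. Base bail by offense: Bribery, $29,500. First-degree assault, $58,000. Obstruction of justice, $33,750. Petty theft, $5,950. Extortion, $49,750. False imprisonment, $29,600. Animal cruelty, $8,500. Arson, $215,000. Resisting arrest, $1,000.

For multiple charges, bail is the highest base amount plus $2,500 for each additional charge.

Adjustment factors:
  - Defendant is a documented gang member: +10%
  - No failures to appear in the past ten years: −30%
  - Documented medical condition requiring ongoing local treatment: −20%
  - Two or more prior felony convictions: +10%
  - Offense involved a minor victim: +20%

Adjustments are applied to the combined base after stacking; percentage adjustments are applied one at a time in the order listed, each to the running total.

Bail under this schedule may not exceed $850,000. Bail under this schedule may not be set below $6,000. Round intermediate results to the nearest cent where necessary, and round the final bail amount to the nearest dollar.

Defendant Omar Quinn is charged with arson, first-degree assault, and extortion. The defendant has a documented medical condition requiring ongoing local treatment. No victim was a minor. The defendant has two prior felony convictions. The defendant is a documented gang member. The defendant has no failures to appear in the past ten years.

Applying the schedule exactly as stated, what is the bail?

Base amounts from the schedule: arson $215,000; first-degree assault $58,000; extortion $49,750.
Stacking rule: highest base plus $2,500 per additional charge. Highest is arson at $215,000; 2 additional charges → +$5,000. Combined base = $220,000.
Defendant is a documented gang member (+10%): $220,000 × 1.1 = $242,000.
No failures to appear in the past ten years (−30%): $242,000 × 0.7 = $169,400.
Documented medical condition requiring ongoing local treatment (−20%): $169,400 × 0.8 = $135,520.
Two or more prior felony convictions (+10%): $135,520 × 1.1 = $149,072.
$149,072 is within the $850,000 maximum.
$149,072 is at or above the $6,000 minimum.

$149,072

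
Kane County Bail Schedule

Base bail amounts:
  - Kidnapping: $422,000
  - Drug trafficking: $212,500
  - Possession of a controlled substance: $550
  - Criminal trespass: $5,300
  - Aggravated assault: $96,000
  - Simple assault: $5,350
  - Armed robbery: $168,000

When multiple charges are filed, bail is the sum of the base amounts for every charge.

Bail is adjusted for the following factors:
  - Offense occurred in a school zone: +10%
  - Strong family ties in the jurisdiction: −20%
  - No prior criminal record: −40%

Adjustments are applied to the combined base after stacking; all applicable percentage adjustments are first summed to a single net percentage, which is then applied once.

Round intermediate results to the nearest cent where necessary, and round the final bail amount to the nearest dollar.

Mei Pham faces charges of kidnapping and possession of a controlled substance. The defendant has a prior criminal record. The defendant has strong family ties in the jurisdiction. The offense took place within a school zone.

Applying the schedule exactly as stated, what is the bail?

Base amounts from the schedule: kidnapping $422,000; possession of a controlled substance $550.
Stacking rule: sum of all bases. $422,000 + $550 = $422,550.
Net percentage adjustment: +10% −20% = −10%. $422,550 × 0.9 = $380,295.

$380,295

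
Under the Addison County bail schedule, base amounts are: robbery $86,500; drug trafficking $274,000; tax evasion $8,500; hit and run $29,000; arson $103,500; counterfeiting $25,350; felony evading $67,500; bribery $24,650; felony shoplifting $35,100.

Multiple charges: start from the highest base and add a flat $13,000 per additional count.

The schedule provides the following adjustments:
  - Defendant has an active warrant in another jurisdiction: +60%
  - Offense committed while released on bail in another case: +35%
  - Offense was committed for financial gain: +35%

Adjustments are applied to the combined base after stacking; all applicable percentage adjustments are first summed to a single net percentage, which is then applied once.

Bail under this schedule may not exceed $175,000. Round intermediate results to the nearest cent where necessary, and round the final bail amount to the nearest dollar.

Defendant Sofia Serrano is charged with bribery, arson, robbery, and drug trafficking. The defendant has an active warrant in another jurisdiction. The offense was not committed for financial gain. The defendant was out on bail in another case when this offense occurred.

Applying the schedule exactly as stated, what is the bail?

Base amounts from the schedule: bribery $24,650; arson $103,500; robbery $86,500; drug trafficking $274,000.
Stacking rule: highest base plus $13,000 per additional charge. Highest is drug trafficking at $274,000; 3 additional charges → +$39,000. Combined base = $313,000.
Net percentage adjustment: +60% +35% = +95%. $313,000 × 1.95 = $610,350.
Result $610,350 exceeds the maximum of $175,000; bail is capped at $175,000.

$175,000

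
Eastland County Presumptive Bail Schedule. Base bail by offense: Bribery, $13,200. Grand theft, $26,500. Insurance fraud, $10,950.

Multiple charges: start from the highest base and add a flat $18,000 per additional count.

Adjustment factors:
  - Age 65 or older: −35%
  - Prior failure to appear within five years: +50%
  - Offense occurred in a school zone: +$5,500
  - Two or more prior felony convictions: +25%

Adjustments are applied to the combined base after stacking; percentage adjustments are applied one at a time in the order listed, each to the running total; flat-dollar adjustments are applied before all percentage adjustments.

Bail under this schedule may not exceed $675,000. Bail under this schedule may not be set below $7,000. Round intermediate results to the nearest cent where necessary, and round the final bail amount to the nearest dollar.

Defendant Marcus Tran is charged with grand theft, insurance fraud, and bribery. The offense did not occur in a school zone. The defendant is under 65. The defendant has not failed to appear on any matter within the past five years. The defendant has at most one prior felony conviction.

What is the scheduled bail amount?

$62,500

Base amounts from the schedule: grand theft $26,500; insurance fraud $10,950; bribery $13,200.
Stacking rule: highest base plus $18,000 per additional charge. Highest is grand theft at $26,500; 2 additional charges → +$36,000. Combined base = $62,500.
No adjustment factors apply to this defendant.
$62,500 is within the $675,000 maximum.
$62,500 is at or above the $7,000 minimum.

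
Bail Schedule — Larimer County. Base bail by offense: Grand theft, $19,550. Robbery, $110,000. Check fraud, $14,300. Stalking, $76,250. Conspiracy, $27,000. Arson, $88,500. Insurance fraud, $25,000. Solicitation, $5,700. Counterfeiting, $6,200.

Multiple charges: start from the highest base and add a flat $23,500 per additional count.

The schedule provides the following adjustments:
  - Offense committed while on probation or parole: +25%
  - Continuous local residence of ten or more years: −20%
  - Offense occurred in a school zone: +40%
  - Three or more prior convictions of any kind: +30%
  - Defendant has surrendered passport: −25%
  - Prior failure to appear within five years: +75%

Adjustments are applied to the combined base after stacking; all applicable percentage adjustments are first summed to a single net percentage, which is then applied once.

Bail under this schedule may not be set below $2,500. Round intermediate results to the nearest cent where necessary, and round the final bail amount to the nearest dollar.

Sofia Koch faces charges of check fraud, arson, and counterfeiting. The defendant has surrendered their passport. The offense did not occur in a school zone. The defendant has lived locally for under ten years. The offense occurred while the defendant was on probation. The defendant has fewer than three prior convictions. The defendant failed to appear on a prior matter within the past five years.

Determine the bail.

$237,125

Base amounts from the schedule: check fraud $14,300; arson $88,500; counterfeiting $6,200.
Stacking rule: highest base plus $23,500 per additional charge. Highest is arson at $88,500; 2 additional charges → +$47,000. Combined base = $135,500.
Net percentage adjustment: +25% −25% +75% = +75%. $135,500 × 1.75 = $237,125.
$237,125 is at or above the $2,500 minimum.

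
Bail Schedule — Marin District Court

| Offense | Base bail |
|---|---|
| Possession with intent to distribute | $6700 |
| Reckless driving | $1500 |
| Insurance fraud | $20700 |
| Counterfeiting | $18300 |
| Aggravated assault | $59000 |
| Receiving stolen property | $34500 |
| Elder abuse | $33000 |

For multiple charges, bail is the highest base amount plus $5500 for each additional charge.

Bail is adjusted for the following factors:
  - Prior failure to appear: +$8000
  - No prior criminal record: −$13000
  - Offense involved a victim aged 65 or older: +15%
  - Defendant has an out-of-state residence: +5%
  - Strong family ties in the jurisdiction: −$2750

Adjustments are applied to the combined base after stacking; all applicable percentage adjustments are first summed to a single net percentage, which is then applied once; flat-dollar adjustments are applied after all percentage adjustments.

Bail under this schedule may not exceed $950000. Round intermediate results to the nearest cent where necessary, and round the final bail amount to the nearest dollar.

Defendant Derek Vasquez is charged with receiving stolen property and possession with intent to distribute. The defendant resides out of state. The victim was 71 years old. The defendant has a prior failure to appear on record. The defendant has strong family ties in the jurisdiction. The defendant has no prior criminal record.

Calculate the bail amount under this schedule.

$40250

Base amounts from the schedule: receiving stolen property $34500; possession with intent to distribute $6700.
Stacking rule: highest base plus $5500 per additional charge. Highest is receiving stolen property at $34500; 1 additional charge → +$5500. Combined base = $40000.
Net percentage adjustment: +15% +5% = +20%. $40000 × 1.2 = $48000.
Prior failure to appear (+$8000 flat): $48000 + $8000 = $56000.
No prior criminal record (−$13000 flat): $56000 − $13000 = $43000.
Strong family ties in the jurisdiction (−$2750 flat): $43000 − $2750 = $40250.
$40250 is within the $950000 maximum.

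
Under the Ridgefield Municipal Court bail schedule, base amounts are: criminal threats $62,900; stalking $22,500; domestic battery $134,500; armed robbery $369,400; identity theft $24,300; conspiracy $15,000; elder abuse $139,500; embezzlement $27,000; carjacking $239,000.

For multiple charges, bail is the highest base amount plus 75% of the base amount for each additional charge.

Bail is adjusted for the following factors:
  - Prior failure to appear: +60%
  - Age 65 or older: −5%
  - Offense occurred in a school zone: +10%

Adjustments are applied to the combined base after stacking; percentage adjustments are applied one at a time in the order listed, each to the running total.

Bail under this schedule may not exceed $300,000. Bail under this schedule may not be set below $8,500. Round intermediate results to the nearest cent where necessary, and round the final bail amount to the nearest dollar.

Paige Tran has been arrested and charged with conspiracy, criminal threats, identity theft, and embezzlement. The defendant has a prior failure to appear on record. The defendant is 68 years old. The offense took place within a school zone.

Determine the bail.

Base amounts from the schedule: conspiracy $15,000; criminal threats $62,900; identity theft $24,300; embezzlement $27,000.
Stacking rule: highest base plus 75% of each additional charge. Highest is criminal threats at $62,900. Additional: $15,000 × 75% = $11,250; $24,300 × 75% = $18,225; $27,000 × 75% = $20,250. Combined base = $62,900 + $49,725 = $112,625.
Prior failure to appear (+60%): $112,625 × 1.6 = $180,200.
Age 65 or older (−5%): $180,200 × 0.95 = $171,190.
Offense occurred in a school zone (+10%): $171,190 × 1.1 = $188,309.
$188,309 is within the $300,000 maximum.
$188,309 is at or above the $8,500 minimum.

$188,309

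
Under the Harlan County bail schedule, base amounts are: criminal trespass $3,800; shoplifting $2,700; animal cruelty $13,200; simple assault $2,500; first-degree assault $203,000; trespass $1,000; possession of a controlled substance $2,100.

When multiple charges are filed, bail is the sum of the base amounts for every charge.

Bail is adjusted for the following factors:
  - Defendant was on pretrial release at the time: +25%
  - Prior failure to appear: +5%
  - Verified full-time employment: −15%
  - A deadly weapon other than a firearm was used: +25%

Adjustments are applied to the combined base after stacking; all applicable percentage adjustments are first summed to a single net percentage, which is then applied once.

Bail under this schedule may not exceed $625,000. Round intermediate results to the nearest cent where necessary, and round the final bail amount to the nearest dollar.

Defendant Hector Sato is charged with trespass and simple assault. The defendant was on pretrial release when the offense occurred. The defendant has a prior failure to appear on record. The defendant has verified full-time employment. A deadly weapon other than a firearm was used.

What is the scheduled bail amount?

Base amounts from the schedule: trespass $1,000; simple assault $2,500.
Stacking rule: sum of all bases. $1,000 + $2,500 = $3,500.
Net percentage adjustment: +25% +5% −15% +25% = +40%. $3,500 × 1.4 = $4,900.
$4,900 is within the $625,000 maximum.

$4,900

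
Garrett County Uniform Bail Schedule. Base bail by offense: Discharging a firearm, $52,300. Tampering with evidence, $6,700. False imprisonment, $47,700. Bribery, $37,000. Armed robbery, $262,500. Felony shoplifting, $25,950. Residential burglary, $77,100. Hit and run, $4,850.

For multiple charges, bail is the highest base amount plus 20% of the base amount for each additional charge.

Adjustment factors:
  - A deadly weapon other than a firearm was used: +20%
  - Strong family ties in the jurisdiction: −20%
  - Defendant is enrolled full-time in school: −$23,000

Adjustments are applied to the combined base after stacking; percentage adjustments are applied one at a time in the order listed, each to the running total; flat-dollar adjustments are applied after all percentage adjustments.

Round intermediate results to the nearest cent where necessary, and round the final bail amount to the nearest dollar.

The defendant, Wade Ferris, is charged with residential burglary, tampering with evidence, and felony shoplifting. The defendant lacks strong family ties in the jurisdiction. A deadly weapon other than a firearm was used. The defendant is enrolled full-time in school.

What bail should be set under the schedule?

$77,356

Base amounts from the schedule: residential burglary $77,100; tampering with evidence $6,700; felony shoplifting $25,950.
Stacking rule: highest base plus 20% of each additional charge. Highest is residential burglary at $77,100. Additional: $6,700 × 20% = $1,340; $25,950 × 20% = $5,190. Combined base = $77,100 + $6,530 = $83,630.
A deadly weapon other than a firearm was used (+20%): $83,630 × 1.2 = $100,356.
Defendant is enrolled full-time in school (−$23,000 flat): $100,356 − $23,000 = $77,356.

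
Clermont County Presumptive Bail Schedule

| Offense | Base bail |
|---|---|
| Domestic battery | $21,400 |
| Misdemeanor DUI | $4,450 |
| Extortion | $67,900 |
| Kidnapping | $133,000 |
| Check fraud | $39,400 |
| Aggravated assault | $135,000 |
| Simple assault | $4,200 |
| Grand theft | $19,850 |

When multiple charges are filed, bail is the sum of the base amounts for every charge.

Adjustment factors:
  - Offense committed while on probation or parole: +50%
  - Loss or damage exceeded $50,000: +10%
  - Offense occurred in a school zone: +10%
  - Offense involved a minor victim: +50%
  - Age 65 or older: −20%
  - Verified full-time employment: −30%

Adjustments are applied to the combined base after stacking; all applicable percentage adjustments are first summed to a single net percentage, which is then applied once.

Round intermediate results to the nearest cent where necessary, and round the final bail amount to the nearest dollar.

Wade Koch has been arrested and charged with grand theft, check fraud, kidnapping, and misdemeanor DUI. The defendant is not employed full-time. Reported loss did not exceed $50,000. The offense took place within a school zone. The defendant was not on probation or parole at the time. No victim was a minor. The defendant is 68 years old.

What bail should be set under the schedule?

Base amounts from the schedule: grand theft $19,850; check fraud $39,400; kidnapping $133,000; misdemeanor DUI $4,450.
Stacking rule: sum of all bases. $19,850 + $39,400 + $133,000 + $4,450 = $196,700.
Net percentage adjustment: +10% −20% = −10%. $196,700 × 0.9 = $177,030.

$177,030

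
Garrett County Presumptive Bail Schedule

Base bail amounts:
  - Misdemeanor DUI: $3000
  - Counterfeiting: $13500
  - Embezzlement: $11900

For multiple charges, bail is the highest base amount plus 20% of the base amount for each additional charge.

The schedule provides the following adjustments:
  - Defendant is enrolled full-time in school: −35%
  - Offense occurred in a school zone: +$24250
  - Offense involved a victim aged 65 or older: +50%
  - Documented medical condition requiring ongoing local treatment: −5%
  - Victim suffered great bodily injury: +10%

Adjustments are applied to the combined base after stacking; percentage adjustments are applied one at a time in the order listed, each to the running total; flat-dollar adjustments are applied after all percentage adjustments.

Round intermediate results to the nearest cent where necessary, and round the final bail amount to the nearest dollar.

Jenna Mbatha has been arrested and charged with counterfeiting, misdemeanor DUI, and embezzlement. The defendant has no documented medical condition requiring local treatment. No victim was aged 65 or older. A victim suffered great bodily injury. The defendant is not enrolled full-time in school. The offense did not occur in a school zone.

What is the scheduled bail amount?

$18128

Base amounts from the schedule: counterfeiting $13500; misdemeanor DUI $3000; embezzlement $11900.
Stacking rule: highest base plus 20% of each additional charge. Highest is counterfeiting at $13500. Additional: $3000 × 20% = $600; $11900 × 20% = $2380. Combined base = $13500 + $2980 = $16480.
Victim suffered great bodily injury (+10%): $16480 × 1.1 = $18128.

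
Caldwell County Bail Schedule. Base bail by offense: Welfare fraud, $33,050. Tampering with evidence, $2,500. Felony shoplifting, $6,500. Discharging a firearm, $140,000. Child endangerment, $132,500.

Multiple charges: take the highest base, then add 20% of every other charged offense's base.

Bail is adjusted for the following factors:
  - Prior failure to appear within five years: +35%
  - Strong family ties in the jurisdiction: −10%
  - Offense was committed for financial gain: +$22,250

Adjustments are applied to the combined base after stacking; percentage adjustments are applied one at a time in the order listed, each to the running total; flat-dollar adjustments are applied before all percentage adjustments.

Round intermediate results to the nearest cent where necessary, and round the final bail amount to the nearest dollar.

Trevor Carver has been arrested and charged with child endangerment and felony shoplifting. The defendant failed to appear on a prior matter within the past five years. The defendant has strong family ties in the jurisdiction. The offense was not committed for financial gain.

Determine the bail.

$162,567

Base amounts from the schedule: child endangerment $132,500; felony shoplifting $6,500.
Stacking rule: highest base plus 20% of each additional charge. Highest is child endangerment at $132,500. Additional: $6,500 × 20% = $1,300. Combined base = $132,500 + $1,300 = $133,800.
Prior failure to appear within five years (+35%): $133,800 × 1.35 = $180,630.
Strong family ties in the jurisdiction (−10%): $180,630 × 0.9 = $162,567.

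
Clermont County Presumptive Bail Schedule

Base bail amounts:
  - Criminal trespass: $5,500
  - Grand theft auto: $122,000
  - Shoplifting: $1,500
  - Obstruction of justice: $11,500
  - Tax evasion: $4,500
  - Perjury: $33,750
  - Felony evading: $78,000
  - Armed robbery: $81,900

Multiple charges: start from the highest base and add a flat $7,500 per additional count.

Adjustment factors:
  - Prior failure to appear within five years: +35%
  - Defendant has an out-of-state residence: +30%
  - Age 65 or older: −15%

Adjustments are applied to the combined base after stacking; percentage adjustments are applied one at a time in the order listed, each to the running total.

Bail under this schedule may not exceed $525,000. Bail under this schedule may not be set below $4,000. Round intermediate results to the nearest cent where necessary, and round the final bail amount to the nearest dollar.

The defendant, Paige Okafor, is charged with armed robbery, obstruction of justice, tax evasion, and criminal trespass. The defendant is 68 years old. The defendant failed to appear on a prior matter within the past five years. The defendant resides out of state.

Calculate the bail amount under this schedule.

$155,739

Base amounts from the schedule: armed robbery $81,900; obstruction of justice $11,500; tax evasion $4,500; criminal trespass $5,500.
Stacking rule: highest base plus $7,500 per additional charge. Highest is armed robbery at $81,900; 3 additional charges → +$22,500. Combined base = $104,400.
Prior failure to appear within five years (+35%): $104,400 × 1.35 = $140,940.
Defendant has an out-of-state residence (+30%): $140,940 × 1.3 = $183,222.
Age 65 or older (−15%): $183,222 × 0.85 = $155,738.70.
$155,738.70 is within the $525,000 maximum.
$155,738.70 is at or above the $4,000 minimum.
Rounded to the nearest dollar: $155,739.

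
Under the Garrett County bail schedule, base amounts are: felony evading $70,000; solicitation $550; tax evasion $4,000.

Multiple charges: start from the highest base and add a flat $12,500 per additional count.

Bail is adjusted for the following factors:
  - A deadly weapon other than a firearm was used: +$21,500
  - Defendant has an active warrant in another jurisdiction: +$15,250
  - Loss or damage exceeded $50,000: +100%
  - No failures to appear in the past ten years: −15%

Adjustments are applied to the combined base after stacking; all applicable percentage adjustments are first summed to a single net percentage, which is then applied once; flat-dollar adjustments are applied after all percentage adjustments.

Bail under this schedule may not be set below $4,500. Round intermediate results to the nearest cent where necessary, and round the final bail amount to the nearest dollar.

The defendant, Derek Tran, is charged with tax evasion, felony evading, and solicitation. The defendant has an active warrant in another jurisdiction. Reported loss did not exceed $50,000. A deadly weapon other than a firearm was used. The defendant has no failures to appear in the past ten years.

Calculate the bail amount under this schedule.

Base amounts from the schedule: tax evasion $4,000; felony evading $70,000; solicitation $550.
Stacking rule: highest base plus $12,500 per additional charge. Highest is felony evading at $70,000; 2 additional charges → +$25,000. Combined base = $95,000.
No failures to appear in the past ten years (−15%): $95,000 × 0.85 = $80,750.
A deadly weapon other than a firearm was used (+$21,500 flat): $80,750 + $21,500 = $102,250.
Defendant has an active warrant in another jurisdiction (+$15,250 flat): $102,250 + $15,250 = $117,500.
$117,500 is at or above the $4,500 minimum.

$117,500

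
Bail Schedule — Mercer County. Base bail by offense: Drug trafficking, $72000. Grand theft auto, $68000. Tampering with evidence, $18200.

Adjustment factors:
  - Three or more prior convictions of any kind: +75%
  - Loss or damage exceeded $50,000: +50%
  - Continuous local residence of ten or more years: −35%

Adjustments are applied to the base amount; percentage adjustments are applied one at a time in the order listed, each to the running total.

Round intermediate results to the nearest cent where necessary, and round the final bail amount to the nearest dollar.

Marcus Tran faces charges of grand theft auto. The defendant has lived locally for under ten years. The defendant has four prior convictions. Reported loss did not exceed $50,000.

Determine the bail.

Base amounts from the schedule: grand theft auto $68000.
Single charge. Combined base = $68000.
Three or more prior convictions of any kind (+75%): $68000 × 1.75 = $119000.

$119000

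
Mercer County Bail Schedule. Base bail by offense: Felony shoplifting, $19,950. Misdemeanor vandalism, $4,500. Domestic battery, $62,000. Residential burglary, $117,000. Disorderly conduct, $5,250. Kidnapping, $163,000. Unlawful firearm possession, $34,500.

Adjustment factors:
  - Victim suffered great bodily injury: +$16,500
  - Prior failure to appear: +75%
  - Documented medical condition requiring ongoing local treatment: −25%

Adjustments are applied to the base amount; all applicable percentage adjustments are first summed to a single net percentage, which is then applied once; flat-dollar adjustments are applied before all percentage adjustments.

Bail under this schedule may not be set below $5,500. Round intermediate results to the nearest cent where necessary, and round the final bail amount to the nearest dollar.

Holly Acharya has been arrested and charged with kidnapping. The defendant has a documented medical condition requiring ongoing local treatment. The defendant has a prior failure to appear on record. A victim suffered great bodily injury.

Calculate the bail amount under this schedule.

Base amounts from the schedule: kidnapping $163,000.
Single charge. Combined base = $163,000.
Victim suffered great bodily injury (+$16,500 flat): $163,000 + $16,500 = $179,500.
Net percentage adjustment: +75% −25% = +50%. $179,500 × 1.5 = $269,250.
$269,250 is at or above the $5,500 minimum.

$269,250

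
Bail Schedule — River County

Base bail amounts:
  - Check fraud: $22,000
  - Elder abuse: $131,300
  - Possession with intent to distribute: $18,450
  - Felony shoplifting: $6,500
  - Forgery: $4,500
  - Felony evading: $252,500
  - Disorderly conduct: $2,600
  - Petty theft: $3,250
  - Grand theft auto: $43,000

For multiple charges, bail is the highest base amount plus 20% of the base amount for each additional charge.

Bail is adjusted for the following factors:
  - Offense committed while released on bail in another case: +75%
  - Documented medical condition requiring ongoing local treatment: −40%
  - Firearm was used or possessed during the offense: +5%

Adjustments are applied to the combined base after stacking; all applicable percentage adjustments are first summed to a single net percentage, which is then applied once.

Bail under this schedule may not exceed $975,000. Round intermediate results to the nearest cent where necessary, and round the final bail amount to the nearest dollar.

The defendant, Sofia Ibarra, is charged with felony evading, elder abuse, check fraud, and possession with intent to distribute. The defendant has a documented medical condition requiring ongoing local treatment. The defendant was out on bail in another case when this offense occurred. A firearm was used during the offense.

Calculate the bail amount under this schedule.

$401,590

Base amounts from the schedule: felony evading $252,500; elder abuse $131,300; check fraud $22,000; possession with intent to distribute $18,450.
Stacking rule: highest base plus 20% of each additional charge. Highest is felony evading at $252,500. Additional: $131,300 × 20% = $26,260; $22,000 × 20% = $4,400; $18,450 × 20% = $3,690. Combined base = $252,500 + $34,350 = $286,850.
Net percentage adjustment: +75% −40% +5% = +40%. $286,850 × 1.4 = $401,590.
$401,590 is within the $975,000 maximum.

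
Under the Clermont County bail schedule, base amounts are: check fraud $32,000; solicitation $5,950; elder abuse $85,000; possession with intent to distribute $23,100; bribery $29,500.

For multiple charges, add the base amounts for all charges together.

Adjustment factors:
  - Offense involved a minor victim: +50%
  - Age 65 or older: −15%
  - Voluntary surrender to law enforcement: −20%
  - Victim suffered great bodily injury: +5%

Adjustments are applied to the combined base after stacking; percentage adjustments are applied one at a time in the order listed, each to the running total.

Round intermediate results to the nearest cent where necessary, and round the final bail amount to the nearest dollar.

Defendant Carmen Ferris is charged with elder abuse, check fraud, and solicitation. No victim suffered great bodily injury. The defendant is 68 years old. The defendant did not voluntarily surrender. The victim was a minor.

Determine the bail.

$156,761

Base amounts from the schedule: elder abuse $85,000; check fraud $32,000; solicitation $5,950.
Stacking rule: sum of all bases. $85,000 + $32,000 + $5,950 = $122,950.
Offense involved a minor victim (+50%): $122,950 × 1.5 = $184,425.
Age 65 or older (−15%): $184,425 × 0.85 = $156,761.25.
Rounded to the nearest dollar: $156,761.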